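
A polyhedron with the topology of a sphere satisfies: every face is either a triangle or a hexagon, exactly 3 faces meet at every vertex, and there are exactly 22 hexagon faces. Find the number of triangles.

4

Let x be the number of triangles; then F = 22 + x.
Edge–face incidences: 2E = 6·22 + 3·x = 132 + 3x.
Every vertex has degree 3, so 3V = 2E.
Euler: V − E + F = 2 ⇒ (2E)/3 − E + (22 + x) = 2.
Multiply by 6: 2·(2E) − 3·(2E) + 6·(22 + x) = 12, i.e. 132 + 6x − (132 + 3x) = 12.
Collecting terms: 3x = 12, so x = 4.
Then 2E = 132 + 3·4 = 144, so E = 72, V = 2E/3 = 48, F = 22 + 4 = 26.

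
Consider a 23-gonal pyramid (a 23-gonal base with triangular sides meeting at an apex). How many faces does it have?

24

A pyramid on an n-gon base has one n-gon and n triangles: V = 23 + 1 = 24, E = 2·23 = 46, F = 23 + 1 = 24.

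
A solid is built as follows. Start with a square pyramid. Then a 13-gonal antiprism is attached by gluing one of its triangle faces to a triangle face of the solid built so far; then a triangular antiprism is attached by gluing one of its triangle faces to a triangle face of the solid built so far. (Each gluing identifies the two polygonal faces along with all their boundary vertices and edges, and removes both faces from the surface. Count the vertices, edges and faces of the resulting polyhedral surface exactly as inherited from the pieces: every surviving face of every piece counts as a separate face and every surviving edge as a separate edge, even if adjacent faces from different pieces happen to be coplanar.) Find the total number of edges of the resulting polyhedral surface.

66

A square pyramid: V=5, E=8, F=5.
Attach a 13-gonal antiprism (V=26, E=52, F=28) along a 3-gon: merge 3 vertices and 3 edges, delete both glued faces → V=28, E=57, F=31.
Attach a triangular antiprism (V=6, E=12, F=8) along a 3-gon: merge 3 vertices and 3 edges, delete both glued faces → V=31, E=66, F=37.
Check: V − E + F = 31 − 66 + 37 = 2.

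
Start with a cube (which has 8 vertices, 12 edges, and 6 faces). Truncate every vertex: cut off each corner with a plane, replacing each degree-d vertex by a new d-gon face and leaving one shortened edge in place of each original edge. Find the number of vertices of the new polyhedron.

24

Truncation replaces each original edge-end by a new vertex, so V′ = 2E = 24.
Each original edge survives, and each old vertex of degree d contributes d new edges; summing degrees gives Σd = 2E, so E′ = E + 2E = 3E = 36.
Each original face survives and each original vertex becomes one new face: F′ = F + V = 14.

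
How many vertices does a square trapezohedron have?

10

The n-trapezohedron (dual of the n-antiprism) has V = 2·4 + 2 = 10, E = 4·4 = 16, F = 2·4 = 8.
Check: V − E + F = 10 − 16 + 8 = 2.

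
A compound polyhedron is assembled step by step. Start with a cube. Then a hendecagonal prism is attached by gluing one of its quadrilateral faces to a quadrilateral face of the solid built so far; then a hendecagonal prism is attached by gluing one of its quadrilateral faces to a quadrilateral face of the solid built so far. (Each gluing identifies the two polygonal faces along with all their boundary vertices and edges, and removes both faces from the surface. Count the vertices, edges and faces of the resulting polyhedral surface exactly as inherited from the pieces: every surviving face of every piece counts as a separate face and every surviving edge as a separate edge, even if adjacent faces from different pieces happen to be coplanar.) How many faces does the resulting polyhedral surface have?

A cube: V=8, E=12, F=6.
Attach a hendecagonal prism (V=22, E=33, F=13) along a 4-gon: merge 4 vertices and 4 edges, delete both glued faces → V=26, E=41, F=17.
Attach a hendecagonal prism (V=22, E=33, F=13) along a 4-gon: merge 4 vertices and 4 edges, delete both glued faces → V=44, E=70, F=28.
Check: V − E + F = 44 − 70 + 28 = 2.

28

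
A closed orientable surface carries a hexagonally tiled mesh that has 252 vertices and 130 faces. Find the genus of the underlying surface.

Every face is a hexagon, so 2E = 6·130 = 780, giving E = 390.
χ = V − E + F = 252 − 390 + 130 = -8.
For a closed orientable surface χ = 2 − 2g, so g = (2 − (-8))/2 = 5.

5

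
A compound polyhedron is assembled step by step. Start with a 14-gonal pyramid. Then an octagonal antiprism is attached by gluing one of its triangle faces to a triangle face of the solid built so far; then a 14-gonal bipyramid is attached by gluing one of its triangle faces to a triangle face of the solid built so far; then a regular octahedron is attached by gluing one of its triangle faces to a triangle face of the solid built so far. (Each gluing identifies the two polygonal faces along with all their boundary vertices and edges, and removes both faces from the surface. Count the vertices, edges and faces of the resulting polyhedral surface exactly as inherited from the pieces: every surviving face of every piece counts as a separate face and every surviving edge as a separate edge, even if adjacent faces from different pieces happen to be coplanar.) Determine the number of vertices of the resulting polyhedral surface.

44

A 14-gonal pyramid: V=15, E=28, F=15.
Attach an octagonal antiprism (V=16, E=32, F=18) along a 3-gon: merge 3 vertices and 3 edges, delete both glued faces → V=28, E=57, F=31.
Attach a 14-gonal bipyramid (V=16, E=42, F=28) along a 3-gon: merge 3 vertices and 3 edges, delete both glued faces → V=41, E=96, F=57.
Attach a regular octahedron (V=6, E=12, F=8) along a 3-gon: merge 3 vertices and 3 edges, delete both glued faces → V=44, E=105, F=63.
Check: V − E + F = 44 − 105 + 63 = 2.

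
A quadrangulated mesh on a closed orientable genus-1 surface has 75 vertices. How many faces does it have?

χ = 2 − 2·1 = 0, and every face is a square so 4F = 2E.
V − E + F = 0 with E = 4F/2 gives 75 − (4/2 − 1)·F = 0, so F = 75 and E = 150.

75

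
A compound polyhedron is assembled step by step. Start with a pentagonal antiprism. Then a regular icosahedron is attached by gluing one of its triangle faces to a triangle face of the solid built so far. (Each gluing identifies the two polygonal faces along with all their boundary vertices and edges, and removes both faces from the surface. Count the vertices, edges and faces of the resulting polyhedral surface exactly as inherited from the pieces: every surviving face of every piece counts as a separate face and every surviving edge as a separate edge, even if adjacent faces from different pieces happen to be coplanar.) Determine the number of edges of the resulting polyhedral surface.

A pentagonal antiprism: V=10, E=20, F=12.
Attach a regular icosahedron (V=12, E=30, F=20) along a 3-gon: merge 3 vertices and 3 edges, delete both glued faces → V=19, E=47, F=30.
Check: V − E + F = 19 − 47 + 30 = 2.

47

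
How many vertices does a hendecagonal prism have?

22

A prism on an n-gon has two n-gon bases and n rectangular sides: V = 2·11 = 22, E = 3·11 = 33, F = 11 + 2 = 13.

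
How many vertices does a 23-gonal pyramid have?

24

A pyramid on an n-gon base has one n-gon and n triangles: V = 23 + 1 = 24, E = 2·23 = 46, F = 23 + 1 = 24.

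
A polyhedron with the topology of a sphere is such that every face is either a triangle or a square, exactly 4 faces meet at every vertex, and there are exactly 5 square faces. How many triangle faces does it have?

8

Let x be the number of triangles; then F = 5 + x.
Edge–face incidences: 2E = 4·5 + 3·x = 20 + 3x.
Every vertex has degree 4, so 4V = 2E.
Euler: V − E + F = 2 ⇒ (2E)/4 − E + (5 + x) = 2.
Multiply by 8: 2·(2E) − 4·(2E) + 8·(5 + x) = 16, i.e. 40 + 8x − 2·(20 + 3x) = 16.
Collecting terms: 2x = 16, so x = 8.
Then 2E = 20 + 3·8 = 44, so E = 22, V = 2E/4 = 11, F = 5 + 8 = 13.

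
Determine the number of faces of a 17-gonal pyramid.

A pyramid on an n-gon base has one n-gon and n triangles: V = 17 + 1 = 18, E = 2·17 = 34, F = 17 + 1 = 18.

18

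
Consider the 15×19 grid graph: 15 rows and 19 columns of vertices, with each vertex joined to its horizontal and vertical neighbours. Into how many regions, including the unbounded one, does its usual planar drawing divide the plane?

The grid has V = 15·19 = 285 vertices and E = 15·18 + 19·14 = 536 edges.
F = 2 − V + E = 2 − 285 + 536 = 253.

253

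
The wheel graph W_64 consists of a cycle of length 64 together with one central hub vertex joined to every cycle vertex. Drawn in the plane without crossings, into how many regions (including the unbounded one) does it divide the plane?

65

W_64 has V = 64 + 1 = 65 vertices and E = 2·64 = 128 edges.
By Euler's formula F = 2 − V + E = 2 − 65 + 128 = 65.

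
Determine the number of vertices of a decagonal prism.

20

A prism on an n-gon has two n-gon bases and n rectangular sides: V = 2·10 = 20, E = 3·10 = 30, F = 10 + 2 = 12.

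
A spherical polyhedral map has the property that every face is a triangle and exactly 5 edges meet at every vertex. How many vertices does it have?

12

Each face has 3 edges and each edge borders two faces, so 2E = 3F.
Each vertex has degree 5, so 5V = 2E and hence V = 3F/5.
Euler: V − E + F = 2 ⇒ (3F/5) − (3F/2) + F = 2.
Multiply by 10: (6 − 15 + 10)F = 20, i.e. 1F = 20.
So F = 20, E = 3·20/2 = 30, V = 3·20/5 = 12.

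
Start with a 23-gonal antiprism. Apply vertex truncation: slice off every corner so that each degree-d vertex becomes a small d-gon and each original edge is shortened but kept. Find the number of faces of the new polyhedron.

94

The base solid has V = 46, E = 92, F = 48.
Truncation replaces each original edge-end by a new vertex, so V′ = 2E = 184.
Each original edge survives, and each old vertex of degree d contributes d new edges; summing degrees gives Σd = 2E, so E′ = E + 2E = 3E = 276.
Each original face survives and each original vertex becomes one new face: F′ = F + V = 94.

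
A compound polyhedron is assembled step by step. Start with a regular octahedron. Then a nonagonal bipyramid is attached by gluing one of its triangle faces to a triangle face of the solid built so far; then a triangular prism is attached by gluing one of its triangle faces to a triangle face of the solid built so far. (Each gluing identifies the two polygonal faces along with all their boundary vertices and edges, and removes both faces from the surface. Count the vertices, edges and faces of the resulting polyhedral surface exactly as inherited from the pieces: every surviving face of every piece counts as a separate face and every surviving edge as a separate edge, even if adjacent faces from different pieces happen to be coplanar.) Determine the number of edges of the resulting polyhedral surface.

A regular octahedron: V=6, E=12, F=8.
Attach a nonagonal bipyramid (V=11, E=27, F=18) along a 3-gon: merge 3 vertices and 3 edges, delete both glued faces → V=14, E=36, F=24.
Attach a triangular prism (V=6, E=9, F=5) along a 3-gon: merge 3 vertices and 3 edges, delete both glued faces → V=17, E=42, F=27.
Check: V − E + F = 17 − 42 + 27 = 2.

42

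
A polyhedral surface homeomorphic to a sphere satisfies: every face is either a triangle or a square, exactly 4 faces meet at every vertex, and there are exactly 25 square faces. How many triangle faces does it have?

8

Let x be the number of triangles; then F = 25 + x.
Edge–face incidences: 2E = 4·25 + 3·x = 100 + 3x.
Every vertex has degree 4, so 4V = 2E.
Euler: V − E + F = 2 ⇒ (2E)/4 − E + (25 + x) = 2.
Multiply by 8: 2·(2E) − 4·(2E) + 8·(25 + x) = 16, i.e. 200 + 8x − 2·(100 + 3x) = 16.
Collecting terms: 2x = 16, so x = 8.
Then 2E = 100 + 3·8 = 124, so E = 62, V = 2E/4 = 31, F = 25 + 8 = 33.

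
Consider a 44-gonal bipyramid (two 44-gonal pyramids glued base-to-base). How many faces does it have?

88

A bipyramid over an n-gon has 2n triangular faces and n + 2 vertices: V = 44 + 2 = 46, E = 3·44 = 132, F = 2·44 = 88.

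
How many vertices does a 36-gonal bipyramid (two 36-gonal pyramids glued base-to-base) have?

38

A bipyramid over an n-gon has 2n triangular faces and n + 2 vertices: V = 36 + 2 = 38, E = 3·36 = 108, F = 2·36 = 72.
Check: V − E + F = 38 − 108 + 72 = 2.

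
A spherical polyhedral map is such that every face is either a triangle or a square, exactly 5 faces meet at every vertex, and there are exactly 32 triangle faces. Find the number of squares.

6

Let x be the number of squares; then F = 32 + x.
Edge–face incidences: 2E = 3·32 + 4·x = 96 + 4x.
Every vertex has degree 5, so 5V = 2E.
Euler: V − E + F = 2 ⇒ (2E)/5 − E + (32 + x) = 2.
Multiply by 10: 2·(2E) − 5·(2E) + 10·(32 + x) = 20, i.e. 320 + 10x − 3·(96 + 4x) = 20.
Collecting terms: −2x + 32 = 20, so −2x = −12, so x = 6.
Then 2E = 96 + 4·6 = 120, so E = 60, V = 2E/5 = 24, F = 32 + 6 = 38.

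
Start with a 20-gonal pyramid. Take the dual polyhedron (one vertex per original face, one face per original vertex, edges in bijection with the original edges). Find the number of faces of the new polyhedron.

The base solid has V = 21, E = 40, F = 21.
The dual swaps V and F and preserves E: V′ = F = 21, E′ = E = 40, F′ = V = 21.

21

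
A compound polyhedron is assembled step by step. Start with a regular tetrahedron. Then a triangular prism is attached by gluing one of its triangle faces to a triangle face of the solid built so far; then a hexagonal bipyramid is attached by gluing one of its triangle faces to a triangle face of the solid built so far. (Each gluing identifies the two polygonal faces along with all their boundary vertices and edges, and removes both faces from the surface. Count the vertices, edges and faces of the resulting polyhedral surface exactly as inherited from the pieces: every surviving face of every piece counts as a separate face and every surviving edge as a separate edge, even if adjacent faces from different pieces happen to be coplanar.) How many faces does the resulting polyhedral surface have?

17

A regular tetrahedron: V=4, E=6, F=4.
Attach a triangular prism (V=6, E=9, F=5) along a 3-gon: merge 3 vertices and 3 edges, delete both glued faces → V=7, E=12, F=7.
Attach a hexagonal bipyramid (V=8, E=18, F=12) along a 3-gon: merge 3 vertices and 3 edges, delete both glued faces → V=12, E=27, F=17.
Check: V − E + F = 12 − 27 + 17 = 2.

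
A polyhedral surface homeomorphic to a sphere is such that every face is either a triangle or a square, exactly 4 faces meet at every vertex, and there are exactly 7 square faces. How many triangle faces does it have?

Let x be the number of triangles; then F = 7 + x.
Edge–face incidences: 2E = 4·7 + 3·x = 28 + 3x.
Every vertex has degree 4, so 4V = 2E.
Euler: V − E + F = 2 ⇒ (2E)/4 − E + (7 + x) = 2.
Multiply by 8: 2·(2E) − 4·(2E) + 8·(7 + x) = 16, i.e. 56 + 8x − 2·(28 + 3x) = 16.
Collecting terms: 2x = 16, so x = 8.
Then 2E = 28 + 3·8 = 52, so E = 26, V = 2E/4 = 13, F = 7 + 8 = 15.

8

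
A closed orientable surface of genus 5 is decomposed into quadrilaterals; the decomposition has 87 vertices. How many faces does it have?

χ = 2 − 2·5 = -8, and every face is a square so 4F = 2E.
V − E + F = -8 with E = 4F/2 gives 87 − (4/2 − 1)·F = -8, so F = 95 and E = 190.

95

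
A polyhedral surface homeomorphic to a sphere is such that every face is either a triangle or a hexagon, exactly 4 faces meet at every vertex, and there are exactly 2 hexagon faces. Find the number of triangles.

12

Let x be the number of triangles; then F = 2 + x.
Edge–face incidences: 2E = 6·2 + 3·x = 12 + 3x.
Every vertex has degree 4, so 4V = 2E.
Euler: V − E + F = 2 ⇒ (2E)/4 − E + (2 + x) = 2.
Multiply by 8: 2·(2E) − 4·(2E) + 8·(2 + x) = 16, i.e. 16 + 8x − 2·(12 + 3x) = 16.
Collecting terms: 2x − 8 = 16, so 2x = 24, so x = 12.
Then 2E = 12 + 3·12 = 48, so E = 24, V = 2E/4 = 12, F = 2 + 12 = 14.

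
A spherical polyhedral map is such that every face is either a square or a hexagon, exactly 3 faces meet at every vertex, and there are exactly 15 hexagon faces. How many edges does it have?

Let x be the number of squares; then F = 15 + x.
Edge–face incidences: 2E = 6·15 + 4·x = 90 + 4x.
Every vertex has degree 3, so 3V = 2E.
Euler: V − E + F = 2 ⇒ (2E)/3 − E + (15 + x) = 2.
Multiply by 6: 2·(2E) − 3·(2E) + 6·(15 + x) = 12, i.e. 90 + 6x − (90 + 4x) = 12.
Collecting terms: 2x = 12, so x = 6.
Then 2E = 90 + 4·6 = 114, so E = 57, V = 2E/3 = 38, F = 15 + 6 = 21.

57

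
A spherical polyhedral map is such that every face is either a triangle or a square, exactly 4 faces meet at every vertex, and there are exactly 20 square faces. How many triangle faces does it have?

Let x be the number of triangles; then F = 20 + x.
Edge–face incidences: 2E = 4·20 + 3·x = 80 + 3x.
Every vertex has degree 4, so 4V = 2E.
Euler: V − E + F = 2 ⇒ (2E)/4 − E + (20 + x) = 2.
Multiply by 8: 2·(2E) − 4·(2E) + 8·(20 + x) = 16, i.e. 160 + 8x − 2·(80 + 3x) = 16.
Collecting terms: 2x = 16, so x = 8.
Then 2E = 80 + 3·8 = 104, so E = 52, V = 2E/4 = 26, F = 20 + 8 = 28.

8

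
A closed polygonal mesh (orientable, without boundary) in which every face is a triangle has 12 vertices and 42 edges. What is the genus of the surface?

2

Every face is a triangle and each edge borders two faces, so 3F = 2·42, giving F = 28.
χ = V − E + F = 12 − 42 + 28 = -2.
For a closed orientable surface χ = 2 − 2g, so g = (2 − (-2))/2 = 2.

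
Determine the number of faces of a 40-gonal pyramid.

41

A pyramid on an n-gon base has one n-gon and n triangles: V = 40 + 1 = 41, E = 2·40 = 80, F = 40 + 1 = 41.
Check: V − E + F = 41 − 80 + 41 = 2.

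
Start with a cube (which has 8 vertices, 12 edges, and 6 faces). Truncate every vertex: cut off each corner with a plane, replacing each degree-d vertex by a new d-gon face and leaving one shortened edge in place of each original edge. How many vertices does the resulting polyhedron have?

Truncation replaces each original edge-end by a new vertex, so V′ = 2E = 24.
Each original edge survives, and each old vertex of degree d contributes d new edges; summing degrees gives Σd = 2E, so E′ = E + 2E = 3E = 36.
Each original face survives and each original vertex becomes one new face: F′ = F + V = 14.

24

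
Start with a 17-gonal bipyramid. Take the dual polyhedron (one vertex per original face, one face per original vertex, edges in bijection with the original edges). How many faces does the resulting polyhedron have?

19

The base solid has V = 19, E = 51, F = 34.
The dual swaps V and F and preserves E: V′ = F = 34, E′ = E = 51, F′ = V = 19.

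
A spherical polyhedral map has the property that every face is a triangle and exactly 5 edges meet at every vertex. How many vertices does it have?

Each face has 3 edges and each edge borders two faces, so 2E = 3F.
Each vertex has degree 5, so 5V = 2E and hence V = 3F/5.
Euler: V − E + F = 2 ⇒ (3F/5) − (3F/2) + F = 2.
Multiply by 10: (6 − 15 + 10)F = 20, i.e. 1F = 20.
So F = 20, E = 3·20/2 = 30, V = 3·20/5 = 12.

12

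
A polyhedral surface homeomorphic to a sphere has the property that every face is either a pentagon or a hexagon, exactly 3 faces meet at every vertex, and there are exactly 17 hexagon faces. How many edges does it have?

Let x be the number of pentagons; then F = 17 + x.
Edge–face incidences: 2E = 6·17 + 5·x = 102 + 5x.
Every vertex has degree 3, so 3V = 2E.
Euler: V − E + F = 2 ⇒ (2E)/3 − E + (17 + x) = 2.
Multiply by 6: 2·(2E) − 3·(2E) + 6·(17 + x) = 12, i.e. 102 + 6x − (102 + 5x) = 12.
Collecting terms: x = 12.
Then 2E = 102 + 5·12 = 162, so E = 81, V = 2E/3 = 54, F = 17 + 12 = 29.

81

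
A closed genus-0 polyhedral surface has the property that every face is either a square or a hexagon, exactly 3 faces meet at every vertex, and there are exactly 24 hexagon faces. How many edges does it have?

Let x be the number of squares; then F = 24 + x.
Edge–face incidences: 2E = 6·24 + 4·x = 144 + 4x.
Every vertex has degree 3, so 3V = 2E.
Euler: V − E + F = 2 ⇒ (2E)/3 − E + (24 + x) = 2.
Multiply by 6: 2·(2E) − 3·(2E) + 6·(24 + x) = 12, i.e. 144 + 6x − (144 + 4x) = 12.
Collecting terms: 2x = 12, so x = 6.
Then 2E = 144 + 4·6 = 168, so E = 84, V = 2E/3 = 56, F = 24 + 6 = 30.

84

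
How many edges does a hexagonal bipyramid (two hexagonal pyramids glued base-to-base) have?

18

A bipyramid over an n-gon has 2n triangular faces and n + 2 vertices: V = 6 + 2 = 8, E = 3·6 = 18, F = 2·6 = 12.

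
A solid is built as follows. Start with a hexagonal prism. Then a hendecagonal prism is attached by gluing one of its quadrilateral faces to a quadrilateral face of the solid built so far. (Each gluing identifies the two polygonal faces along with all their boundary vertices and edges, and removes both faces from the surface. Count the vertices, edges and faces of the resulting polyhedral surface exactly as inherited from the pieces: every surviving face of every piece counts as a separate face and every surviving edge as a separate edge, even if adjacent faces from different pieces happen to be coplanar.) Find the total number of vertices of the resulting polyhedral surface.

A hexagonal prism: V=12, E=18, F=8.
Attach a hendecagonal prism (V=22, E=33, F=13) along a 4-gon: merge 4 vertices and 4 edges, delete both glued faces → V=30, E=47, F=19.
Check: V − E + F = 30 − 47 + 19 = 2.

30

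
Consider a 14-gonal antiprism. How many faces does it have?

An antiprism on an n-gon has two n-gon caps and 2n triangles: V = 2·14 = 28, E = 4·14 = 56, F = 2·14 + 2 = 30.

30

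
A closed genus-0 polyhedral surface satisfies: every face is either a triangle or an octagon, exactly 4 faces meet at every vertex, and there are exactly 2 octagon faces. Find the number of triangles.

Let x be the number of triangles; then F = 2 + x.
Edge–face incidences: 2E = 8·2 + 3·x = 16 + 3x.
Every vertex has degree 4, so 4V = 2E.
Euler: V − E + F = 2 ⇒ (2E)/4 − E + (2 + x) = 2.
Multiply by 8: 2·(2E) − 4·(2E) + 8·(2 + x) = 16, i.e. 16 + 8x − 2·(16 + 3x) = 16.
Collecting terms: 2x − 16 = 16, so 2x = 32, so x = 16.
Then 2E = 16 + 3·16 = 64, so E = 32, V = 2E/4 = 16, F = 2 + 16 = 18.

16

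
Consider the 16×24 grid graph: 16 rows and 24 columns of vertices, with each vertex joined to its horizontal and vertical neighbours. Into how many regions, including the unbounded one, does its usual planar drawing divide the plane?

346

The grid has V = 16·24 = 384 vertices and E = 16·23 + 24·15 = 728 edges.
F = 2 − V + E = 2 − 384 + 728 = 346.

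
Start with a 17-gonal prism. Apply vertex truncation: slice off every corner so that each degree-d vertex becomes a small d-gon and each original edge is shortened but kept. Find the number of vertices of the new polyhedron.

The base solid has V = 34, E = 51, F = 19.
Truncation replaces each original edge-end by a new vertex, so V′ = 2E = 102.
Each original edge survives, and each old vertex of degree d contributes d new edges; summing degrees gives Σd = 2E, so E′ = E + 2E = 3E = 153.
Each original face survives and each original vertex becomes one new face: F′ = F + V = 53.

102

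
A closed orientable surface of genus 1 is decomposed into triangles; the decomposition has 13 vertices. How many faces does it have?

26

χ = 2 − 2·1 = 0, and every face is a triangle so 3F = 2E.
V − E + F = 0 with E = 3F/2 gives 13 − (3/2 − 1)·F = 0, so F = 26 and E = 39.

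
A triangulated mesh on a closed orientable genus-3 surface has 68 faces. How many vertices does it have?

χ = 2 − 2·3 = -4, and every face is a triangle so 3F = 2E.
E = 3·68/2 = 102. Then V = -4 + E − F = -4 + 102 − 68 = 30.

30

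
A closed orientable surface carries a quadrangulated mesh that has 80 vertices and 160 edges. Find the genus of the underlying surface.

1

Every face is a square and each edge borders two faces, so 4F = 2·160, giving F = 80.
χ = V − E + F = 80 − 160 + 80 = 0.
For a closed orientable surface χ = 2 − 2g, so g = (2 − (0))/2 = 1.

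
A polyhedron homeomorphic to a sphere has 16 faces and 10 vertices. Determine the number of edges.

Here V − E + F = 2.
E = V + F − (2) = 10 + 16 − (2) = 24.

24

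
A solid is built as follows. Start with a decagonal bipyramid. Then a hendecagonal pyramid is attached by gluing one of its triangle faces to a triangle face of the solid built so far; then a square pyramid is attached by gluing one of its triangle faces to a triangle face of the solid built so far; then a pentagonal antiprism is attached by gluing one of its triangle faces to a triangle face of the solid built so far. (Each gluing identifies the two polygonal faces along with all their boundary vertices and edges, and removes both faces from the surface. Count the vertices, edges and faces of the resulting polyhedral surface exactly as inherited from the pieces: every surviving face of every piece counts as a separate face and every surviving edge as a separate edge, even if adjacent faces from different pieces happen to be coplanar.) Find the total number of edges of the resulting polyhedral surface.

A decagonal bipyramid: V=12, E=30, F=20.
Attach a hendecagonal pyramid (V=12, E=22, F=12) along a 3-gon: merge 3 vertices and 3 edges, delete both glued faces → V=21, E=49, F=30.
Attach a square pyramid (V=5, E=8, F=5) along a 3-gon: merge 3 vertices and 3 edges, delete both glued faces → V=23, E=54, F=33.
Attach a pentagonal antiprism (V=10, E=20, F=12) along a 3-gon: merge 3 vertices and 3 edges, delete both glued faces → V=30, E=71, F=43.
Check: V − E + F = 30 − 71 + 43 = 2.

71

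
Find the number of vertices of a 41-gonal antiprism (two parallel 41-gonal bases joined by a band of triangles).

An antiprism on an n-gon has two n-gon caps and 2n triangles: V = 2·41 = 82, E = 4·41 = 164, F = 2·41 + 2 = 84.

82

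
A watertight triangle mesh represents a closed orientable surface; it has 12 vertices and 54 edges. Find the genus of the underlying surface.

Every face is a triangle and each edge borders two faces, so 3F = 2·54, giving F = 36.
χ = V − E + F = 12 − 54 + 36 = -6.
For a closed orientable surface χ = 2 − 2g, so g = (2 − (-6))/2 = 4.

4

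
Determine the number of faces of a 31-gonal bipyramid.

A bipyramid over an n-gon has 2n triangular faces and n + 2 vertices: V = 31 + 2 = 33, E = 3·31 = 93, F = 2·31 = 62.

62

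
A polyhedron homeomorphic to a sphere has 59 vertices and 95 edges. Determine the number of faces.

38

Here V − E + F = 2.
F = 2 − V + E = 2 − 59 + 95 = 38.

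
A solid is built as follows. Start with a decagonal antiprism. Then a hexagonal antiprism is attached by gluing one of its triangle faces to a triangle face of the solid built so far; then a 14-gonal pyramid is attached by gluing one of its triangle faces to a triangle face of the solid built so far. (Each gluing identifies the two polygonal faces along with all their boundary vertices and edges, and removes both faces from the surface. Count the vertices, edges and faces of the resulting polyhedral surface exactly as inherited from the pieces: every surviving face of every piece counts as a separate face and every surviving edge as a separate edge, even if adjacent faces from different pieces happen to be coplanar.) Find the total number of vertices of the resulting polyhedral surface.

A decagonal antiprism: V=20, E=40, F=22.
Attach a hexagonal antiprism (V=12, E=24, F=14) along a 3-gon: merge 3 vertices and 3 edges, delete both glued faces → V=29, E=61, F=34.
Attach a 14-gonal pyramid (V=15, E=28, F=15) along a 3-gon: merge 3 vertices and 3 edges, delete both glued faces → V=41, E=86, F=47.
Check: V − E + F = 41 − 86 + 47 = 2.

41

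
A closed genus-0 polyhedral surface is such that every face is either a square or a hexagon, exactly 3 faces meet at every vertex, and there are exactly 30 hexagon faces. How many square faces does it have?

Let x be the number of squares; then F = 30 + x.
Edge–face incidences: 2E = 6·30 + 4·x = 180 + 4x.
Every vertex has degree 3, so 3V = 2E.
Euler: V − E + F = 2 ⇒ (2E)/3 − E + (30 + x) = 2.
Multiply by 6: 2·(2E) − 3·(2E) + 6·(30 + x) = 12, i.e. 180 + 6x − (180 + 4x) = 12.
Collecting terms: 2x = 12, so x = 6.
Then 2E = 180 + 4·6 = 204, so E = 102, V = 2E/3 = 68, F = 30 + 6 = 36.

6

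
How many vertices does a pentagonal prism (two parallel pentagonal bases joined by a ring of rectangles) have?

A prism on an n-gon has two n-gon bases and n rectangular sides: V = 2·5 = 10, E = 3·5 = 15, F = 5 + 2 = 7.

10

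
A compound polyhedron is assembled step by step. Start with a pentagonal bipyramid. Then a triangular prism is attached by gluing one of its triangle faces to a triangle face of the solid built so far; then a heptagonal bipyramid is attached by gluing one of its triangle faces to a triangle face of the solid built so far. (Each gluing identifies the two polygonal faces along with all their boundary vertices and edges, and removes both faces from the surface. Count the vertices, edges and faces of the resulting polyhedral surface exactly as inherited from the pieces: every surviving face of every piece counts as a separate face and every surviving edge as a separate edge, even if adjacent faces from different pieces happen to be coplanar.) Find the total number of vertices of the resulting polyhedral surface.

16

A pentagonal bipyramid: V=7, E=15, F=10.
Attach a triangular prism (V=6, E=9, F=5) along a 3-gon: merge 3 vertices and 3 edges, delete both glued faces → V=10, E=21, F=13.
Attach a heptagonal bipyramid (V=9, E=21, F=14) along a 3-gon: merge 3 vertices and 3 edges, delete both glued faces → V=16, E=39, F=25.
Check: V − E + F = 16 − 39 + 25 = 2.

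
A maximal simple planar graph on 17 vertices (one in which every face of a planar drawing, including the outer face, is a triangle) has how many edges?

45

In a plane triangulation 3F = 2E and V − E + F = 2, so E = 3V − 6 = 3·17 − 6 = 45.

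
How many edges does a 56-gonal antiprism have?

224

An antiprism on an n-gon has two n-gon caps and 2n triangles: V = 2·56 = 112, E = 4·56 = 224, F = 2·56 + 2 = 114.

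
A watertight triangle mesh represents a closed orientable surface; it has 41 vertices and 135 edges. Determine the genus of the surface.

3

Every face is a triangle and each edge borders two faces, so 3F = 2·135, giving F = 90.
χ = V − E + F = 41 − 135 + 90 = -4.
For a closed orientable surface χ = 2 − 2g, so g = (2 − (-4))/2 = 3.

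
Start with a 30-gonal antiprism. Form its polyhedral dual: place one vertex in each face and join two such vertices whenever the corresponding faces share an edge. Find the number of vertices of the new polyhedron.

The base solid has V = 60, E = 120, F = 62.
The dual swaps V and F and preserves E: V′ = F = 62, E′ = E = 120, F′ = V = 60.

62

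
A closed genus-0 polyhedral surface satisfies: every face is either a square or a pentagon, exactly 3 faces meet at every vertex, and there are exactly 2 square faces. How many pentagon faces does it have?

8

Let x be the number of pentagons; then F = 2 + x.
Edge–face incidences: 2E = 4·2 + 5·x = 8 + 5x.
Every vertex has degree 3, so 3V = 2E.
Euler: V − E + F = 2 ⇒ (2E)/3 − E + (2 + x) = 2.
Multiply by 6: 2·(2E) − 3·(2E) + 6·(2 + x) = 12, i.e. 12 + 6x − (8 + 5x) = 12.
Collecting terms: x + 4 = 12, so x = 8.
Then 2E = 8 + 5·8 = 48, so E = 24, V = 2E/3 = 16, F = 2 + 8 = 10.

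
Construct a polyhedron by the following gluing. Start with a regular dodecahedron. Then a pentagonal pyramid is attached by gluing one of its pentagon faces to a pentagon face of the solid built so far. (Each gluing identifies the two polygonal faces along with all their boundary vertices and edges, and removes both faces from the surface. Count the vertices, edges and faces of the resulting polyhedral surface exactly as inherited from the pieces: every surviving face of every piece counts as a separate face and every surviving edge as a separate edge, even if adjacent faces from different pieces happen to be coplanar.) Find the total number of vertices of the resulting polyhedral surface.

A regular dodecahedron: V=20, E=30, F=12.
Attach a pentagonal pyramid (V=6, E=10, F=6) along a 5-gon: merge 5 vertices and 5 edges, delete both glued faces → V=21, E=35, F=16.
Check: V − E + F = 21 − 35 + 16 = 2.

21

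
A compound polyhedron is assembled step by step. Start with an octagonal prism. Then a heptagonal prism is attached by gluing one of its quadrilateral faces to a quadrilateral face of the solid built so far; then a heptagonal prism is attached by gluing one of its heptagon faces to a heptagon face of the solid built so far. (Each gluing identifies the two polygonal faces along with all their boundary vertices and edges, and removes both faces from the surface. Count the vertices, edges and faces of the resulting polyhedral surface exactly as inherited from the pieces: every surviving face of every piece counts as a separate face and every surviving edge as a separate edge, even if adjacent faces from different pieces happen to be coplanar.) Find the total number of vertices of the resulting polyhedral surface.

An octagonal prism: V=16, E=24, F=10.
Attach a heptagonal prism (V=14, E=21, F=9) along a 4-gon: merge 4 vertices and 4 edges, delete both glued faces → V=26, E=41, F=17.
Attach a heptagonal prism (V=14, E=21, F=9) along a 7-gon: merge 7 vertices and 7 edges, delete both glued faces → V=33, E=55, F=24.
Check: V − E + F = 33 − 55 + 24 = 2.

33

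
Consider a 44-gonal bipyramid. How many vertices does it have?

A bipyramid over an n-gon has 2n triangular faces and n + 2 vertices: V = 44 + 2 = 46, E = 3·44 = 132, F = 2·44 = 88.

46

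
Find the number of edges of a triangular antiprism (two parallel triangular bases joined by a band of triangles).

An antiprism on an n-gon has two n-gon caps and 2n triangles: V = 2·3 = 6, E = 4·3 = 12, F = 2·3 + 2 = 8.

12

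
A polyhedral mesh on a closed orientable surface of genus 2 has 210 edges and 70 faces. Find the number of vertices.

138

For a closed orientable surface of genus 2, χ = 2 − 2·2 = -2.
V = -2 + E − F = -2 + 210 − 70 = 138.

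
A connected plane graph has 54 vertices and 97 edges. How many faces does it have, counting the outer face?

Euler's formula for a connected plane graph: V − E + F = 2, so F = 2 − 54 + 97 = 45.

45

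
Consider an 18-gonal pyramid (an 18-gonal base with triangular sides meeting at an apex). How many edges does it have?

36

A pyramid on an n-gon base has one n-gon and n triangles: V = 18 + 1 = 19, E = 2·18 = 36, F = 18 + 1 = 19.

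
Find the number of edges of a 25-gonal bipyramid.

A bipyramid over an n-gon has 2n triangular faces and n + 2 vertices: V = 25 + 2 = 27, E = 3·25 = 75, F = 2·25 = 50.

75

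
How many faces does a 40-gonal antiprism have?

An antiprism on an n-gon has two n-gon caps and 2n triangles: V = 2·40 = 80, E = 4·40 = 160, F = 2·40 + 2 = 82.

82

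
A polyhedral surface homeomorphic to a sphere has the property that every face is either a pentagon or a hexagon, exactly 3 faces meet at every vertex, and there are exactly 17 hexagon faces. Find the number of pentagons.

12

Let x be the number of pentagons; then F = 17 + x.
Edge–face incidences: 2E = 6·17 + 5·x = 102 + 5x.
Every vertex has degree 3, so 3V = 2E.
Euler: V − E + F = 2 ⇒ (2E)/3 − E + (17 + x) = 2.
Multiply by 6: 2·(2E) − 3·(2E) + 6·(17 + x) = 12, i.e. 102 + 6x − (102 + 5x) = 12.
Collecting terms: x = 12.
Then 2E = 102 + 5·12 = 162, so E = 81, V = 2E/3 = 54, F = 17 + 12 = 29.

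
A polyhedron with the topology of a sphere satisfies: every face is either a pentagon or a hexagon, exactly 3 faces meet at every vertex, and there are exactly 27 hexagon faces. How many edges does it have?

111

Let x be the number of pentagons; then F = 27 + x.
Edge–face incidences: 2E = 6·27 + 5·x = 162 + 5x.
Every vertex has degree 3, so 3V = 2E.
Euler: V − E + F = 2 ⇒ (2E)/3 − E + (27 + x) = 2.
Multiply by 6: 2·(2E) − 3·(2E) + 6·(27 + x) = 12, i.e. 162 + 6x − (162 + 5x) = 12.
Collecting terms: x = 12.
Then 2E = 162 + 5·12 = 222, so E = 111, V = 2E/3 = 74, F = 27 + 12 = 39.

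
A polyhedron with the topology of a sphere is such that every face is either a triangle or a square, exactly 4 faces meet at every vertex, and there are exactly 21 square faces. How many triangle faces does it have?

8

Let x be the number of triangles; then F = 21 + x.
Edge–face incidences: 2E = 4·21 + 3·x = 84 + 3x.
Every vertex has degree 4, so 4V = 2E.
Euler: V − E + F = 2 ⇒ (2E)/4 − E + (21 + x) = 2.
Multiply by 8: 2·(2E) − 4·(2E) + 8·(21 + x) = 16, i.e. 168 + 8x − 2·(84 + 3x) = 16.
Collecting terms: 2x = 16, so x = 8.
Then 2E = 84 + 3·8 = 108, so E = 54, V = 2E/4 = 27, F = 21 + 8 = 29.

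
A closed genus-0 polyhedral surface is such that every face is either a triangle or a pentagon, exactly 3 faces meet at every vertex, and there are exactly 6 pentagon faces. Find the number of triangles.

2

Let x be the number of triangles; then F = 6 + x.
Edge–face incidences: 2E = 5·6 + 3·x = 30 + 3x.
Every vertex has degree 3, so 3V = 2E.
Euler: V − E + F = 2 ⇒ (2E)/3 − E + (6 + x) = 2.
Multiply by 6: 2·(2E) − 3·(2E) + 6·(6 + x) = 12, i.e. 36 + 6x − (30 + 3x) = 12.
Collecting terms: 3x + 6 = 12, so 3x = 6, so x = 2.
Then 2E = 30 + 3·2 = 36, so E = 18, V = 2E/3 = 12, F = 6 + 2 = 8.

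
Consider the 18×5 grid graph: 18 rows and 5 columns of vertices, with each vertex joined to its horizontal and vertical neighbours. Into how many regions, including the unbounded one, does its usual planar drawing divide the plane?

The grid has V = 18·5 = 90 vertices and E = 18·4 + 5·17 = 157 edges.
F = 2 − V + E = 2 − 90 + 157 = 69.

69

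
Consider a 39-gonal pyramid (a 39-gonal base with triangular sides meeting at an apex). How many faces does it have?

A pyramid on an n-gon base has one n-gon and n triangles: V = 39 + 1 = 40, E = 2·39 = 78, F = 39 + 1 = 40.

40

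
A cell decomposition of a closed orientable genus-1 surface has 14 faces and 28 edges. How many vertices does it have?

14

For a closed orientable surface of genus 1, χ = 2 − 2·1 = 0.
V = 0 + E − F = 0 + 28 − 14 = 14.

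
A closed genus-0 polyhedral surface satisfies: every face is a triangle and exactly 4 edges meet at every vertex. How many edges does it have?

12

Each face has 3 edges and each edge borders two faces, so 2E = 3F.
Each vertex has degree 4, so 4V = 2E and hence V = 3F/4.
Euler: V − E + F = 2 ⇒ (3F/4) − (3F/2) + F = 2.
Multiply by 8: (6 − 12 + 8)F = 16, i.e. 2F = 16.
So F = 8, E = 3·8/2 = 12, V = 3·8/4 = 6.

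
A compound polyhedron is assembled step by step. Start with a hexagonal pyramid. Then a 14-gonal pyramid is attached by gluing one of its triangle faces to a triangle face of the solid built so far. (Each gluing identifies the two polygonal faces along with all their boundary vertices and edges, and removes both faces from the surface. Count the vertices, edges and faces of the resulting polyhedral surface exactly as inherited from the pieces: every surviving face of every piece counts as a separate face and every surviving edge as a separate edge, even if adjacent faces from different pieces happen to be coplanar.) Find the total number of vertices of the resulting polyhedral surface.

A hexagonal pyramid: V=7, E=12, F=7.
Attach a 14-gonal pyramid (V=15, E=28, F=15) along a 3-gon: merge 3 vertices and 3 edges, delete both glued faces → V=19, E=37, F=20.
Check: V − E + F = 19 − 37 + 20 = 2.

19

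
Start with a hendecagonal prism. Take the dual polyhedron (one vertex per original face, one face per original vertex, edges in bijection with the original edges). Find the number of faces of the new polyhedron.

22

The base solid has V = 22, E = 33, F = 13.
The dual swaps V and F and preserves E: V′ = F = 13, E′ = E = 33, F′ = V = 22.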